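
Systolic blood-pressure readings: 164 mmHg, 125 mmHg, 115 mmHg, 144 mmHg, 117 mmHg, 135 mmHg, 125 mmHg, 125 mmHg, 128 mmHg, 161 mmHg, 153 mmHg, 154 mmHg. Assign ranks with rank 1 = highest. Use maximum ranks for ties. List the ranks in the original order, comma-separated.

Sorted (descending): 164, 161, 154, 153, 144, 135, 128, 125, 125, 125, 117, 115
The 3 values of 125 occupy positions 8–10 → each gets rank 10.

1, 10, 12, 5, 11, 6, 10, 10, 7, 2, 4, 3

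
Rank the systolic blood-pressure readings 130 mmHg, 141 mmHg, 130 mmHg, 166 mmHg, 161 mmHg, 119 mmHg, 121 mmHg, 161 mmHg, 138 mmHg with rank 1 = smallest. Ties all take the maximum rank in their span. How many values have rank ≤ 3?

2

Sorted (ascending): 119, 121, 130, 130, 138, 141, 161, 161, 166
The 2 values of 130 occupy positions 3–4 → each gets rank 4.
The 2 values of 161 occupy positions 7–8 → each gets rank 8.
Ranks ≤ 3: {1, 2} → 2 values.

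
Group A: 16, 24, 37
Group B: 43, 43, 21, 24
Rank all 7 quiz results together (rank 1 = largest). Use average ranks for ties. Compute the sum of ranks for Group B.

Sorted (descending): 43, 43, 37, 24, 24, 21, 16
The 2 values of 43 occupy positions 1–2 → average rank (1+2)/2 = 1.5.
The 2 values of 24 occupy positions 4–5 → average rank (4+5)/2 = 4.5.
Group B values → pooled ranks: 43→1.5, 43→1.5, 21→6, 24→4.5
Rank sum = 1.5 + 1.5 + 6 + 4.5 = 13.5

13.5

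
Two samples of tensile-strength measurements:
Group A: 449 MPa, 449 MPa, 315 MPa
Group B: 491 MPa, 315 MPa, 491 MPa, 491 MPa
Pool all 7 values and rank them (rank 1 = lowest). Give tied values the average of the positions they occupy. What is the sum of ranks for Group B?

Sorted (ascending): 315, 315, 449, 449, 491, 491, 491
The 2 values of 315 occupy positions 1–2 → average rank (1+2)/2 = 1.5.
The 2 values of 449 occupy positions 3–4 → average rank (3+4)/2 = 3.5.
The 3 values of 491 occupy positions 5–7 → average rank 6.
Group B values → pooled ranks: 491→6, 315→1.5, 491→6, 491→6
Rank sum = 6 + 1.5 + 6 + 6 = 19.5

19.5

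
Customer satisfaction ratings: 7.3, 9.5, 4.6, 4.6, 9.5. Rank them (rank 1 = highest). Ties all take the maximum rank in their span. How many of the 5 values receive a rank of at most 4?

Sorted (descending): 9.5, 9.5, 7.3, 4.6, 4.6
The 2 values of 9.5 occupy positions 1–2 → each gets rank 2.
The 2 values of 4.6 occupy positions 4–5 → each gets rank 5.
Ranks ≤ 4: {2, 2, 3} → 3 values.

3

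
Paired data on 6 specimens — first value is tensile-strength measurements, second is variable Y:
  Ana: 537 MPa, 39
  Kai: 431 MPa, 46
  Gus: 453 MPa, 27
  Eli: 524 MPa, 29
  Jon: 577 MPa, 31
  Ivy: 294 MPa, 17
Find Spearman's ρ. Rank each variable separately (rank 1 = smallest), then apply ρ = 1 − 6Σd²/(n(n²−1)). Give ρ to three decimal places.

Ranks of variable 1: 5, 2, 3, 4, 6, 1
Ranks of variable 2: 5, 6, 2, 3, 4, 1
d = r₁ − r₂: 0, -4, 1, 1, 2, 0
d²: 0, 16, 1, 1, 4, 0; Σd² = 22
ρ = 1 − 6·22/(6·35) = 1 − 132/210 = 0.371

0.371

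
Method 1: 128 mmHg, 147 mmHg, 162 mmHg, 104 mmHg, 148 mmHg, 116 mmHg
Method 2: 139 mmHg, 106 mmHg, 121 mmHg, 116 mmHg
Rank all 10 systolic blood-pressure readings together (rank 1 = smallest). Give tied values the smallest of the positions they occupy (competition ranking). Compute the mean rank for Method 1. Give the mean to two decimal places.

6.17

Sorted (ascending): 104, 106, 116, 116, 121, 128, 139, 147, 148, 162
The 2 values of 116 occupy positions 3–4 → each gets rank 3.
Method 1 values → pooled ranks: 128→6, 147→8, 162→10, 104→1, 148→9, 116→3
Mean rank = (6 + 8 + 10 + 1 + 9 + 3) / 6 = 6.17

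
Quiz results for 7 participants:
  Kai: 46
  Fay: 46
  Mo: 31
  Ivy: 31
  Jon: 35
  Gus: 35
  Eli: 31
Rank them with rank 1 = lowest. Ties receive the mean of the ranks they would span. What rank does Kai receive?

6.5

Sorted (ascending): 31, 31, 31, 35, 35, 46, 46
The 3 values of 31 occupy positions 1–3 → average rank 2.
The 2 values of 35 occupy positions 4–5 → average rank (4+5)/2 = 4.5.
The 2 values of 46 occupy positions 6–7 → average rank (6+7)/2 = 6.5.
Kai has value 46 → rank 6.5.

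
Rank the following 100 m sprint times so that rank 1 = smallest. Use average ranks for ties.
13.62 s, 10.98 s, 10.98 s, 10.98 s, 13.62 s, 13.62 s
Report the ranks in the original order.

5, 2, 2, 2, 5, 5

Sorted (ascending): 10.98, 10.98, 10.98, 13.62, 13.62, 13.62
The 3 values of 10.98 occupy positions 1–3 → average rank 2.
The 3 values of 13.62 occupy positions 4–6 → average rank 5.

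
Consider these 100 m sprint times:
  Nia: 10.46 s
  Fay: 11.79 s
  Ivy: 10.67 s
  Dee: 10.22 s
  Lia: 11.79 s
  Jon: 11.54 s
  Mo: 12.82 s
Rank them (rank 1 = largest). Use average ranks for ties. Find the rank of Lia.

Sorted (descending): 12.82, 11.79, 11.79, 11.54, 10.67, 10.46, 10.22
The 2 values of 11.79 occupy positions 2–3 → average rank (2+3)/2 = 2.5.
Lia has value 11.79 s → rank 2.5.

2.5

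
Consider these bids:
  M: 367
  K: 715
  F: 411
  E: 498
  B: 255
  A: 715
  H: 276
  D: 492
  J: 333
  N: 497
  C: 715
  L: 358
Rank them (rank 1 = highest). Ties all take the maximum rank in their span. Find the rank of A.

3

Sorted (descending): 715, 715, 715, 498, 497, 492, 411, 367, 358, 333, 276, 255
The 3 values of 715 occupy positions 1–3 → each gets rank 3.
A has value 715 → rank 3.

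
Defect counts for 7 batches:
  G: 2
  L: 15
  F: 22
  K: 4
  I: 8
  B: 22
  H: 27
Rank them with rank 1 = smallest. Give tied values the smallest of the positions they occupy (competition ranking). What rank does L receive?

Sorted (ascending): 2, 4, 8, 15, 22, 22, 27
The 2 values of 22 occupy positions 5–6 → each gets rank 5.
L has value 15 → rank 4.

4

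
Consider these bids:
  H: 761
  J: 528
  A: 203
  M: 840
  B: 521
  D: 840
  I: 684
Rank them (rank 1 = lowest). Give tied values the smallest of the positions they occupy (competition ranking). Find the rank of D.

6

Sorted (ascending): 203, 521, 528, 684, 761, 840, 840
The 2 values of 840 occupy positions 6–7 → each gets rank 6.
D has value 840 → rank 6.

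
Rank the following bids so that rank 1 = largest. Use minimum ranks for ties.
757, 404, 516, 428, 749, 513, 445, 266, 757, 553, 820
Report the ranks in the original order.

2, 10, 6, 9, 4, 7, 8, 11, 2, 5, 1

Sorted (descending): 820, 757, 757, 749, 553, 516, 513, 445, 428, 404, 266
The 2 values of 757 occupy positions 2–3 → each gets rank 2.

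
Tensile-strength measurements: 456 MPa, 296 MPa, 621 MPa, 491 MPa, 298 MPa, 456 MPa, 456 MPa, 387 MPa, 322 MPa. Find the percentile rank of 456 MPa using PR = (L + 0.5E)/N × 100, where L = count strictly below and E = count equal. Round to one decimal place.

N = 9.
Strictly below 456: 4. Equal to 456: 3.
PR = (4 + 0.5·3)/9 × 100 = 61.1

61.1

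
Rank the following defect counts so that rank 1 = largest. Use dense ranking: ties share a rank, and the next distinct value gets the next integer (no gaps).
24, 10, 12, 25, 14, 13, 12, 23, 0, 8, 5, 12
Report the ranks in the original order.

2, 7, 6, 1, 4, 5, 6, 3, 10, 8, 9, 6

Sorted (descending): 25, 24, 23, 14, 13, 12, 12, 12, 10, 8, 5, 0
The 3 values of 12 share dense rank 6.
Remaining distinct values take the next consecutive integers.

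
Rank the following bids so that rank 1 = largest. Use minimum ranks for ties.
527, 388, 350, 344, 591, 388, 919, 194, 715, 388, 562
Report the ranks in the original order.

5, 6, 9, 10, 3, 6, 1, 11, 2, 6, 4

Sorted (descending): 919, 715, 591, 562, 527, 388, 388, 388, 350, 344, 194
The 3 values of 388 occupy positions 6–8 → each gets rank 6.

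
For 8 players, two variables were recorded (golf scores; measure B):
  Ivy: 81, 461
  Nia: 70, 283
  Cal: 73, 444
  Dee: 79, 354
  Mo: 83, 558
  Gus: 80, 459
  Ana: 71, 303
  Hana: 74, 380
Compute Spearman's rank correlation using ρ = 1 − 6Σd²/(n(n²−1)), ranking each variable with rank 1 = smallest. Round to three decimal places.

Ranks of variable 1: 7, 1, 3, 5, 8, 6, 2, 4
Ranks of variable 2: 7, 1, 5, 3, 8, 6, 2, 4
d = r₁ − r₂: 0, 0, -2, 2, 0, 0, 0, 0
d²: 0, 0, 4, 4, 0, 0, 0, 0; Σd² = 8
ρ = 1 − 6·8/(8·63) = 1 − 48/504 = 0.905

0.905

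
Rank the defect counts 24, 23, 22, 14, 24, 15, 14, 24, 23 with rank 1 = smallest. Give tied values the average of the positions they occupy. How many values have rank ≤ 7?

Sorted (ascending): 14, 14, 15, 22, 23, 23, 24, 24, 24
The 2 values of 14 occupy positions 1–2 → average rank (1+2)/2 = 1.5.
The 2 values of 23 occupy positions 5–6 → average rank (5+6)/2 = 5.5.
The 3 values of 24 occupy positions 7–9 → average rank 8.
Ranks ≤ 7: {1.5, 1.5, 3, 4, 5.5, 5.5} → 6 values.

6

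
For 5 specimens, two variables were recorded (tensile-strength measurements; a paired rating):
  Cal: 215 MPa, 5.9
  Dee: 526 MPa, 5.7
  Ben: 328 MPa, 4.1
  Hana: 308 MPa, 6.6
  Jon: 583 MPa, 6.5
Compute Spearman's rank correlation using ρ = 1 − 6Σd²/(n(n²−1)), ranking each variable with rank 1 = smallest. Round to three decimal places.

-0.100

Ranks of variable 1: 1, 4, 3, 2, 5
Ranks of variable 2: 3, 2, 1, 5, 4
d = r₁ − r₂: -2, 2, 2, -3, 1
d²: 4, 4, 4, 9, 1; Σd² = 22
ρ = 1 − 6·22/(5·24) = 1 − 132/120 = -0.100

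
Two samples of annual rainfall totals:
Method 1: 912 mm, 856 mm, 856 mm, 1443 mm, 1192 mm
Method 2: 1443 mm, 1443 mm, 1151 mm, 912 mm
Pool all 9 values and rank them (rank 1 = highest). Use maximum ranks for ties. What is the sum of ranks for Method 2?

Sorted (descending): 1443, 1443, 1443, 1192, 1151, 912, 912, 856, 856
The 3 values of 1443 occupy positions 1–3 → each gets rank 3.
The 2 values of 912 occupy positions 6–7 → each gets rank 7.
The 2 values of 856 occupy positions 8–9 → each gets rank 9.
Method 2 values → pooled ranks: 1443→3, 1443→3, 1151→5, 912→7
Rank sum = 3 + 3 + 5 + 7 = 18

18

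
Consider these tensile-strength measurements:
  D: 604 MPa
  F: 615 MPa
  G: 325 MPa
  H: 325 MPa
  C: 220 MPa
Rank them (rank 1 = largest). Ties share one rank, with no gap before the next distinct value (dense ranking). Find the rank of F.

Sorted (descending): 615, 604, 325, 325, 220
The 2 values of 325 share dense rank 3.
Remaining distinct values take the next consecutive integers.
F has value 615 MPa → rank 1.

1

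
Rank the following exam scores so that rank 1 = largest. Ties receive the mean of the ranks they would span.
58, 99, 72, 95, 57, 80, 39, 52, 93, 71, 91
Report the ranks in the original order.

8, 1, 6, 2, 9, 5, 11, 10, 3, 7, 4

Sorted (descending): 99, 95, 93, 91, 80, 72, 71, 58, 57, 52, 39
No ties — each value takes its position as its rank.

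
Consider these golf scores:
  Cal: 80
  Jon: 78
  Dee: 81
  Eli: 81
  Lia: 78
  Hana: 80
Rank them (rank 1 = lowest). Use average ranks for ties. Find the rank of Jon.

Sorted (ascending): 78, 78, 80, 80, 81, 81
The 2 values of 78 occupy positions 1–2 → average rank (1+2)/2 = 1.5.
The 2 values of 80 occupy positions 3–4 → average rank (3+4)/2 = 3.5.
The 2 values of 81 occupy positions 5–6 → average rank (5+6)/2 = 5.5.
Jon has value 78 → rank 1.5.

1.5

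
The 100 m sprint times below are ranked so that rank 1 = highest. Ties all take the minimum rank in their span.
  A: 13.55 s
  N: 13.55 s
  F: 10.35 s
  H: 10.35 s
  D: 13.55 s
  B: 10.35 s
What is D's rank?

1

Sorted (descending): 13.55, 13.55, 13.55, 10.35, 10.35, 10.35
The 3 values of 13.55 occupy positions 1–3 → each gets rank 1.
The 3 values of 10.35 occupy positions 4–6 → each gets rank 4.
D has value 13.55 s → rank 1.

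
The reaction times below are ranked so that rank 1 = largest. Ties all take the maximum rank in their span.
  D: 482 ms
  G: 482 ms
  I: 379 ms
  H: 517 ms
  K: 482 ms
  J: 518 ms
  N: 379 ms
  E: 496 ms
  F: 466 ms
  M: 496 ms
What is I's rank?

10

Sorted (descending): 518, 517, 496, 496, 482, 482, 482, 466, 379, 379
The 2 values of 496 occupy positions 3–4 → each gets rank 4.
The 3 values of 482 occupy positions 5–7 → each gets rank 7.
The 2 values of 379 occupy positions 9–10 → each gets rank 10.
I has value 379 ms → rank 10.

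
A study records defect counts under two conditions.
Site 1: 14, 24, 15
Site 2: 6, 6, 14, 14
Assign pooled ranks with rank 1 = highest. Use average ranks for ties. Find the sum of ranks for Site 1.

Sorted (descending): 24, 15, 14, 14, 14, 6, 6
The 3 values of 14 occupy positions 3–5 → average rank 4.
The 2 values of 6 occupy positions 6–7 → average rank (6+7)/2 = 6.5.
Site 1 values → pooled ranks: 14→4, 24→1, 15→2
Rank sum = 4 + 1 + 2 = 7

7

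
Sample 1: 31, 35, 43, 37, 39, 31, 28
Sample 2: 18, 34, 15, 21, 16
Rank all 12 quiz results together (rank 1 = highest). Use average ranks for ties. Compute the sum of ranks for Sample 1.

31

Sorted (descending): 43, 39, 37, 35, 34, 31, 31, 28, 21, 18, 16, 15
The 2 values of 31 occupy positions 6–7 → average rank (6+7)/2 = 6.5.
Sample 1 values → pooled ranks: 31→6.5, 35→4, 43→1, 37→3, 39→2, 31→6.5, 28→8
Rank sum = 6.5 + 4 + 1 + 3 + 2 + 6.5 + 8 = 31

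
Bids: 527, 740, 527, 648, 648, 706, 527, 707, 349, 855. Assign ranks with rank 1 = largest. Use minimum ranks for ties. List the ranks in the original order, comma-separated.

Sorted (descending): 855, 740, 707, 706, 648, 648, 527, 527, 527, 349
The 2 values of 648 occupy positions 5–6 → each gets rank 5.
The 3 values of 527 occupy positions 7–9 → each gets rank 7.

7, 2, 7, 5, 5, 4, 7, 3, 10, 1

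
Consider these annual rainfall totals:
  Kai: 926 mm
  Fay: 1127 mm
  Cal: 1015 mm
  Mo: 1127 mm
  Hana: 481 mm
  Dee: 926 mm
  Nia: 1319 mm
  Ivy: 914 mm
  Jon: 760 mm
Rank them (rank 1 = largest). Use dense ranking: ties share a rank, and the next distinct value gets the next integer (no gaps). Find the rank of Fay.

2

Sorted (descending): 1319, 1127, 1127, 1015, 926, 926, 914, 760, 481
The 2 values of 1127 share dense rank 2.
The 2 values of 926 share dense rank 4.
Remaining distinct values take the next consecutive integers.
Fay has value 1127 mm → rank 2.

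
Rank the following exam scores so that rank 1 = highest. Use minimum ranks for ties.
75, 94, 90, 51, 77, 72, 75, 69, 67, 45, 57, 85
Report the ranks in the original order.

5, 1, 2, 11, 4, 7, 5, 8, 9, 12, 10, 3

Sorted (descending): 94, 90, 85, 77, 75, 75, 72, 69, 67, 57, 51, 45
The 2 values of 75 occupy positions 5–6 → each gets rank 5.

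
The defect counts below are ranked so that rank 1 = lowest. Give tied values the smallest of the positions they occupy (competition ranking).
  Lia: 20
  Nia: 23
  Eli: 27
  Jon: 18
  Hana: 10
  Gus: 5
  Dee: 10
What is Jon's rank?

Sorted (ascending): 5, 10, 10, 18, 20, 23, 27
The 2 values of 10 occupy positions 2–3 → each gets rank 2.
Jon has value 18 → rank 4.

4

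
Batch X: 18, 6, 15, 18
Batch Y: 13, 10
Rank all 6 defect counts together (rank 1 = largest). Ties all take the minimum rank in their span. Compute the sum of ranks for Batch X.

Sorted (descending): 18, 18, 15, 13, 10, 6
The 2 values of 18 occupy positions 1–2 → each gets rank 1.
Batch X values → pooled ranks: 18→1, 6→6, 15→3, 18→1
Rank sum = 1 + 6 + 3 + 1 = 11

11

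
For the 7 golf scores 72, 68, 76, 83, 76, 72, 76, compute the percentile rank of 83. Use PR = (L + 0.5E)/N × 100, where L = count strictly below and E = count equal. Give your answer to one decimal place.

N = 7.
Strictly below 83: 6. Equal to 83: 1.
PR = (6 + 0.5·1)/7 × 100 = 92.9

92.9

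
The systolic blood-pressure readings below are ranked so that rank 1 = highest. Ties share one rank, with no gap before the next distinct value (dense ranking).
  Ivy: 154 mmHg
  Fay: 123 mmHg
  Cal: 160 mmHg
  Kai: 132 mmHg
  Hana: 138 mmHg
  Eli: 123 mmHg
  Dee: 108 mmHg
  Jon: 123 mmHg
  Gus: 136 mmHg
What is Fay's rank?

6

Sorted (descending): 160, 154, 138, 136, 132, 123, 123, 123, 108
The 3 values of 123 share dense rank 6.
Remaining distinct values take the next consecutive integers.
Fay has value 123 mmHg → rank 6.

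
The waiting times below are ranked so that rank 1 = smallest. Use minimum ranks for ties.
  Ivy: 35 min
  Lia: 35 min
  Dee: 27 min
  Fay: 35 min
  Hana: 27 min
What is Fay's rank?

3

Sorted (ascending): 27, 27, 35, 35, 35
The 2 values of 27 occupy positions 1–2 → each gets rank 1.
The 3 values of 35 occupy positions 3–5 → each gets rank 3.
Fay has value 35 min → rank 3.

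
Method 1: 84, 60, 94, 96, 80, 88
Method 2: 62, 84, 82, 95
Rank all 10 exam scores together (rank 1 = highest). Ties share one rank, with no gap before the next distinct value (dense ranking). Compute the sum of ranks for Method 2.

Sorted (descending): 96, 95, 94, 88, 84, 84, 82, 80, 62, 60
The 2 values of 84 share dense rank 5.
Remaining distinct values take the next consecutive integers.
Method 2 values → pooled ranks: 62→8, 84→5, 82→6, 95→2
Rank sum = 8 + 5 + 6 + 2 = 21

21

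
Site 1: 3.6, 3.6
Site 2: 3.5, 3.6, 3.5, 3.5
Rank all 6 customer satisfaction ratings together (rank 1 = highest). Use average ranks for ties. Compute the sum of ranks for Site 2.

17

Sorted (descending): 3.6, 3.6, 3.6, 3.5, 3.5, 3.5
The 3 values of 3.6 occupy positions 1–3 → average rank 2.
The 3 values of 3.5 occupy positions 4–6 → average rank 5.
Site 2 values → pooled ranks: 3.5→5, 3.6→2, 3.5→5, 3.5→5
Rank sum = 5 + 2 + 5 + 5 = 17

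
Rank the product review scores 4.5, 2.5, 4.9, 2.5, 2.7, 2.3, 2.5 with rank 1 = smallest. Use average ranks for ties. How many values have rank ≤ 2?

1

Sorted (ascending): 2.3, 2.5, 2.5, 2.5, 2.7, 4.5, 4.9
The 3 values of 2.5 occupy positions 2–4 → average rank 3.
Ranks ≤ 2: {1} → 1 value.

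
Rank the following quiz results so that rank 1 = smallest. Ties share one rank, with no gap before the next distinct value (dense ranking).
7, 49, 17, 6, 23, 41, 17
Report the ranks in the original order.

Sorted (ascending): 6, 7, 17, 17, 23, 41, 49
The 2 values of 17 share dense rank 3.
Remaining distinct values take the next consecutive integers.

2, 6, 3, 1, 4, 5, 3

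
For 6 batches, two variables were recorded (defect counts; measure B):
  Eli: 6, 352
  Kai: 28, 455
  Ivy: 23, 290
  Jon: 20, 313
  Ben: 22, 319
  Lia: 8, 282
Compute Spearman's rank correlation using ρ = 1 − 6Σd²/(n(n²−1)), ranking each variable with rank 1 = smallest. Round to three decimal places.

0.257

Ranks of variable 1: 1, 6, 5, 3, 4, 2
Ranks of variable 2: 5, 6, 2, 3, 4, 1
d = r₁ − r₂: -4, 0, 3, 0, 0, 1
d²: 16, 0, 9, 0, 0, 1; Σd² = 26
ρ = 1 − 6·26/(6·35) = 1 − 156/210 = 0.257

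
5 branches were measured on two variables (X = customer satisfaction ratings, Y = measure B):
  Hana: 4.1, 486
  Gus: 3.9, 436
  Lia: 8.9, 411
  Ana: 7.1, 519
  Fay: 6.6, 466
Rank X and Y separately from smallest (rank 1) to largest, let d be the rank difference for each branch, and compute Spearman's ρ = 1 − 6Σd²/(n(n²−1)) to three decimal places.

Ranks of variable 1: 2, 1, 5, 4, 3
Ranks of variable 2: 4, 2, 1, 5, 3
d = r₁ − r₂: -2, -1, 4, -1, 0
d²: 4, 1, 16, 1, 0; Σd² = 22
ρ = 1 − 6·22/(5·24) = 1 − 132/120 = -0.100

-0.100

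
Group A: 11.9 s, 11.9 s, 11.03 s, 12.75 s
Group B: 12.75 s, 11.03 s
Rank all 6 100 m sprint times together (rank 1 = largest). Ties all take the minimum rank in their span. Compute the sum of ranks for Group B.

6

Sorted (descending): 12.75, 12.75, 11.9, 11.9, 11.03, 11.03
The 2 values of 12.75 occupy positions 1–2 → each gets rank 1.
The 2 values of 11.9 occupy positions 3–4 → each gets rank 3.
The 2 values of 11.03 occupy positions 5–6 → each gets rank 5.
Group B values → pooled ranks: 12.75→1, 11.03→5
Rank sum = 1 + 5 = 6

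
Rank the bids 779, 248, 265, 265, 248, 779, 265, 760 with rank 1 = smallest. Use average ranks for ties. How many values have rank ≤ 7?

6

Sorted (ascending): 248, 248, 265, 265, 265, 760, 779, 779
The 2 values of 248 occupy positions 1–2 → average rank (1+2)/2 = 1.5.
The 3 values of 265 occupy positions 3–5 → average rank 4.
The 2 values of 779 occupy positions 7–8 → average rank (7+8)/2 = 7.5.
Ranks ≤ 7: {1.5, 1.5, 4, 4, 4, 6} → 6 values.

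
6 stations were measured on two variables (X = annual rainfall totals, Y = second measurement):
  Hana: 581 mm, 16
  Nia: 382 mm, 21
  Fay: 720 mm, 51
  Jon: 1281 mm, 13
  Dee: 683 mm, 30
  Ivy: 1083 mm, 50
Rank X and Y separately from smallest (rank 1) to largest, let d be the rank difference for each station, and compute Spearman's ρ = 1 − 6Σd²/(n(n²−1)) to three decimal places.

0.029

Ranks of variable 1: 2, 1, 4, 6, 3, 5
Ranks of variable 2: 2, 3, 6, 1, 4, 5
d = r₁ − r₂: 0, -2, -2, 5, -1, 0
d²: 0, 4, 4, 25, 1, 0; Σd² = 34
ρ = 1 − 6·34/(6·35) = 1 − 204/210 = 0.029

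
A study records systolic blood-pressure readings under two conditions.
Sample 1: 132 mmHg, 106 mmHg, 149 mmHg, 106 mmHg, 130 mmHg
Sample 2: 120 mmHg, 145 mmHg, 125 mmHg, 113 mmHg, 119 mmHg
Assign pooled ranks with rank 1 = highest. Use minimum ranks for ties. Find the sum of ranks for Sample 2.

Sorted (descending): 149, 145, 132, 130, 125, 120, 119, 113, 106, 106
The 2 values of 106 occupy positions 9–10 → each gets rank 9.
Sample 2 values → pooled ranks: 120→6, 145→2, 125→5, 113→8, 119→7
Rank sum = 6 + 2 + 5 + 8 + 7 = 28

28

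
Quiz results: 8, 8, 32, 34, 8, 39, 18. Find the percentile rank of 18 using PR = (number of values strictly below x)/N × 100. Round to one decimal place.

42.9

N = 7.
Strictly below 18: 3. Equal to 18: 1.
PR = 3/7 × 100 = 42.9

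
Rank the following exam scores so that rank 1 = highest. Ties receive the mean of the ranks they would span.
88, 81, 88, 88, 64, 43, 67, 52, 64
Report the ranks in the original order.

Sorted (descending): 88, 88, 88, 81, 67, 64, 64, 52, 43
The 3 values of 88 occupy positions 1–3 → average rank 2.
The 2 values of 64 occupy positions 6–7 → average rank (6+7)/2 = 6.5.

2, 4, 2, 2, 6.5, 9, 5, 8, 6.5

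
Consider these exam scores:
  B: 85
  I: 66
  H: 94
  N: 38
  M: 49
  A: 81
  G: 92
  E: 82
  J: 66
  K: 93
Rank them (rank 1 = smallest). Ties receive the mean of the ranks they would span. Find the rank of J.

3.5

Sorted (ascending): 38, 49, 66, 66, 81, 82, 85, 92, 93, 94
The 2 values of 66 occupy positions 3–4 → average rank (3+4)/2 = 3.5.
J has value 66 → rank 3.5.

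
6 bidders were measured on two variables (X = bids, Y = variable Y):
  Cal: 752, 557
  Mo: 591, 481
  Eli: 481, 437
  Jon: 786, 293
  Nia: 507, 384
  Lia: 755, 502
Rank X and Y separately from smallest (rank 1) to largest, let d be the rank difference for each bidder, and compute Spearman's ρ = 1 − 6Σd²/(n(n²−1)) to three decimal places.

Ranks of variable 1: 4, 3, 1, 6, 2, 5
Ranks of variable 2: 6, 4, 3, 1, 2, 5
d = r₁ − r₂: -2, -1, -2, 5, 0, 0
d²: 4, 1, 4, 25, 0, 0; Σd² = 34
ρ = 1 − 6·34/(6·35) = 1 − 204/210 = 0.029

0.029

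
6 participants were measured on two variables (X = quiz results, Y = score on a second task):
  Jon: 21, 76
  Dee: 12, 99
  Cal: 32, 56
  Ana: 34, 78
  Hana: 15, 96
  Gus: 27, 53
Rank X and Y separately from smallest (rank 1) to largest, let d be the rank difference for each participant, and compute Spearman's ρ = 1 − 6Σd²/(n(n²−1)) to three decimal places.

Ranks of variable 1: 3, 1, 5, 6, 2, 4
Ranks of variable 2: 3, 6, 2, 4, 5, 1
d = r₁ − r₂: 0, -5, 3, 2, -3, 3
d²: 0, 25, 9, 4, 9, 9; Σd² = 56
ρ = 1 − 6·56/(6·35) = 1 − 336/210 = -0.600

-0.600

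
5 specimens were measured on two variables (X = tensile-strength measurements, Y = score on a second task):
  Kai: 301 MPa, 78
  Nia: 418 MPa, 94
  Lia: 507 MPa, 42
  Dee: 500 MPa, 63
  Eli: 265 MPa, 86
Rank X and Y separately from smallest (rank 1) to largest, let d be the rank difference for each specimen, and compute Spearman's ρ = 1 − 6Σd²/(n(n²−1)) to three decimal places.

Ranks of variable 1: 2, 3, 5, 4, 1
Ranks of variable 2: 3, 5, 1, 2, 4
d = r₁ − r₂: -1, -2, 4, 2, -3
d²: 1, 4, 16, 4, 9; Σd² = 34
ρ = 1 − 6·34/(5·24) = 1 − 204/120 = -0.700

-0.700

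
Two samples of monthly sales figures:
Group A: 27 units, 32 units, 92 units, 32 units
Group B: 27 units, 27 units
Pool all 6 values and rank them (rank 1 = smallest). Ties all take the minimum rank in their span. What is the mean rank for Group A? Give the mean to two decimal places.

3.75

Sorted (ascending): 27, 27, 27, 32, 32, 92
The 3 values of 27 occupy positions 1–3 → each gets rank 1.
The 2 values of 32 occupy positions 4–5 → each gets rank 4.
Group A values → pooled ranks: 27→1, 32→4, 92→6, 32→4
Mean rank = (1 + 4 + 6 + 4) / 4 = 3.75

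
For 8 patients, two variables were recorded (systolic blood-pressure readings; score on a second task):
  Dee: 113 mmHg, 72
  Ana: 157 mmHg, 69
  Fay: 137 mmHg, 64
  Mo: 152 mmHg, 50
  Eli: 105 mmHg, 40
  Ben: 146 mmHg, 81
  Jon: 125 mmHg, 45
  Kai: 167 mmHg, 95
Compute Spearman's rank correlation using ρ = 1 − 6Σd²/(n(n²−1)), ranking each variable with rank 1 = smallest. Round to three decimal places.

0.595

Ranks of variable 1: 2, 7, 4, 6, 1, 5, 3, 8
Ranks of variable 2: 6, 5, 4, 3, 1, 7, 2, 8
d = r₁ − r₂: -4, 2, 0, 3, 0, -2, 1, 0
d²: 16, 4, 0, 9, 0, 4, 1, 0; Σd² = 34
ρ = 1 − 6·34/(8·63) = 1 − 204/504 = 0.595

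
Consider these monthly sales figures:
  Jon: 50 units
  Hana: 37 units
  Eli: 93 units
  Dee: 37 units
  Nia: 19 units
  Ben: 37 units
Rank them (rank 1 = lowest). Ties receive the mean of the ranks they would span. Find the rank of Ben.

3

Sorted (ascending): 19, 37, 37, 37, 50, 93
The 3 values of 37 occupy positions 2–4 → average rank 3.
Ben has value 37 units → rank 3.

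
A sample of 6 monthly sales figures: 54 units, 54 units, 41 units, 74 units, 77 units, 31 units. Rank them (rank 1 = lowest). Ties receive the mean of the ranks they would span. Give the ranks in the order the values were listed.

3.5, 3.5, 2, 5, 6, 1

Sorted (ascending): 31, 41, 54, 54, 74, 77
The 2 values of 54 occupy positions 3–4 → average rank (3+4)/2 = 3.5.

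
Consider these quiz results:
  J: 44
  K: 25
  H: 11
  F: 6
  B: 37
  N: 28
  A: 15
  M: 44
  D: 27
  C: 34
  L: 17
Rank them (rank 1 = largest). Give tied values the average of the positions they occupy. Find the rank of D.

6

Sorted (descending): 44, 44, 37, 34, 28, 27, 25, 17, 15, 11, 6
The 2 values of 44 occupy positions 1–2 → average rank (1+2)/2 = 1.5.
D has value 27 → rank 6.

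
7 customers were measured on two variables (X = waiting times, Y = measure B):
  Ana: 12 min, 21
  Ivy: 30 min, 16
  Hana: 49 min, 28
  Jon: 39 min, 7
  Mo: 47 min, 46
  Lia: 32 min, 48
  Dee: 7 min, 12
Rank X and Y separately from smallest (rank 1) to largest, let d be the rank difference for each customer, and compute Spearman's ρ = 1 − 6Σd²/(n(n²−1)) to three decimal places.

Ranks of variable 1: 2, 3, 7, 5, 6, 4, 1
Ranks of variable 2: 4, 3, 5, 1, 6, 7, 2
d = r₁ − r₂: -2, 0, 2, 4, 0, -3, -1
d²: 4, 0, 4, 16, 0, 9, 1; Σd² = 34
ρ = 1 − 6·34/(7·48) = 1 − 204/336 = 0.393

0.393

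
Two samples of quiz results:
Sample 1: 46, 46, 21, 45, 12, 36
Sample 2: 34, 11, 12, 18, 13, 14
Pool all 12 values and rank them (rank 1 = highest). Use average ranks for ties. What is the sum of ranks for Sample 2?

51.5

Sorted (descending): 46, 46, 45, 36, 34, 21, 18, 14, 13, 12, 12, 11
The 2 values of 46 occupy positions 1–2 → average rank (1+2)/2 = 1.5.
The 2 values of 12 occupy positions 10–11 → average rank (10+11)/2 = 10.5.
Sample 2 values → pooled ranks: 34→5, 11→12, 12→10.5, 18→7, 13→9, 14→8
Rank sum = 5 + 12 + 10.5 + 7 + 9 + 8 = 51.5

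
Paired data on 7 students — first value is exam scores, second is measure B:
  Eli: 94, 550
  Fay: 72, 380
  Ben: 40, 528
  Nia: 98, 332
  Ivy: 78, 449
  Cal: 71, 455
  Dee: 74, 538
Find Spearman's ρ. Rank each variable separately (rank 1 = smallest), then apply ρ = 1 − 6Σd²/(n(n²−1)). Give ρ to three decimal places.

-0.179

Ranks of variable 1: 6, 3, 1, 7, 5, 2, 4
Ranks of variable 2: 7, 2, 5, 1, 3, 4, 6
d = r₁ − r₂: -1, 1, -4, 6, 2, -2, -2
d²: 1, 1, 16, 36, 4, 4, 4; Σd² = 66
ρ = 1 − 6·66/(7·48) = 1 − 396/336 = -0.179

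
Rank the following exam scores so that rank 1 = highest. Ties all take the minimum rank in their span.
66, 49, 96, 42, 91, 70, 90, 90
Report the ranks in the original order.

Sorted (descending): 96, 91, 90, 90, 70, 66, 49, 42
The 2 values of 90 occupy positions 3–4 → each gets rank 3.

6, 7, 1, 8, 2, 5, 3, 3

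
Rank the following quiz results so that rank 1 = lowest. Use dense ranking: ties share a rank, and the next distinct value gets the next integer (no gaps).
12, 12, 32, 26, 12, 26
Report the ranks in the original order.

Sorted (ascending): 12, 12, 12, 26, 26, 32
The 3 values of 12 share dense rank 1.
The 2 values of 26 share dense rank 2.
Remaining distinct values take the next consecutive integers.

1, 1, 3, 2, 1, 2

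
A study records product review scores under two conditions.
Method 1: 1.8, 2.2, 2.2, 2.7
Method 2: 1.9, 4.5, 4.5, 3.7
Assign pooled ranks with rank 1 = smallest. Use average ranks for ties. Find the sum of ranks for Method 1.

13

Sorted (ascending): 1.8, 1.9, 2.2, 2.2, 2.7, 3.7, 4.5, 4.5
The 2 values of 2.2 occupy positions 3–4 → average rank (3+4)/2 = 3.5.
The 2 values of 4.5 occupy positions 7–8 → average rank (7+8)/2 = 7.5.
Method 1 values → pooled ranks: 1.8→1, 2.2→3.5, 2.2→3.5, 2.7→5
Rank sum = 1 + 3.5 + 3.5 + 5 = 13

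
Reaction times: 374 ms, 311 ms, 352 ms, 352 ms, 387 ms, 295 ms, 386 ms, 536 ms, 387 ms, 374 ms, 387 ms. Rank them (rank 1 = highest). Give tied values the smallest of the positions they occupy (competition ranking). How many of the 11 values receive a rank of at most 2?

4

Sorted (descending): 536, 387, 387, 387, 386, 374, 374, 352, 352, 311, 295
The 3 values of 387 occupy positions 2–4 → each gets rank 2.
The 2 values of 374 occupy positions 6–7 → each gets rank 6.
The 2 values of 352 occupy positions 8–9 → each gets rank 8.
Ranks ≤ 2: {1, 2, 2, 2} → 4 values.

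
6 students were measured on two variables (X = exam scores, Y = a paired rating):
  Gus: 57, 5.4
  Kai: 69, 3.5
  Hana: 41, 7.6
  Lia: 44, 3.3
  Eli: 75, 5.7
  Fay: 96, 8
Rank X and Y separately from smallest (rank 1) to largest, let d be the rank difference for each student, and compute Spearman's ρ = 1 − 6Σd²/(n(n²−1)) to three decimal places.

0.371

Ranks of variable 1: 3, 4, 1, 2, 5, 6
Ranks of variable 2: 3, 2, 5, 1, 4, 6
d = r₁ − r₂: 0, 2, -4, 1, 1, 0
d²: 0, 4, 16, 1, 1, 0; Σd² = 22
ρ = 1 − 6·22/(6·35) = 1 − 132/210 = 0.371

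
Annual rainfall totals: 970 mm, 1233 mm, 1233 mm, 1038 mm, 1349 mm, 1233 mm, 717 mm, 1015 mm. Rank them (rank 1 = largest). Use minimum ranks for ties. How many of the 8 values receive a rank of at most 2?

4

Sorted (descending): 1349, 1233, 1233, 1233, 1038, 1015, 970, 717
The 3 values of 1233 occupy positions 2–4 → each gets rank 2.
Ranks ≤ 2: {1, 2, 2, 2} → 4 values.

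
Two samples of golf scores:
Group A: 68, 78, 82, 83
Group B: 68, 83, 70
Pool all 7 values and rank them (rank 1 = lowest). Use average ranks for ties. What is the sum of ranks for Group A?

17

Sorted (ascending): 68, 68, 70, 78, 82, 83, 83
The 2 values of 68 occupy positions 1–2 → average rank (1+2)/2 = 1.5.
The 2 values of 83 occupy positions 6–7 → average rank (6+7)/2 = 6.5.
Group A values → pooled ranks: 68→1.5, 78→4, 82→5, 83→6.5
Rank sum = 1.5 + 4 + 5 + 6.5 = 17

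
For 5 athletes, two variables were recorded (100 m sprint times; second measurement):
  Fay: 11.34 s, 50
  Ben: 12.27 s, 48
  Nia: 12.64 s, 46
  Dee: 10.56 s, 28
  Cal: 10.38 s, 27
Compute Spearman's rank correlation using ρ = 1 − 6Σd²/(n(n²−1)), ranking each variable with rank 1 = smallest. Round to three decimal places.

0.600

Ranks of variable 1: 3, 4, 5, 2, 1
Ranks of variable 2: 5, 4, 3, 2, 1
d = r₁ − r₂: -2, 0, 2, 0, 0
d²: 4, 0, 4, 0, 0; Σd² = 8
ρ = 1 − 6·8/(5·24) = 1 − 48/120 = 0.600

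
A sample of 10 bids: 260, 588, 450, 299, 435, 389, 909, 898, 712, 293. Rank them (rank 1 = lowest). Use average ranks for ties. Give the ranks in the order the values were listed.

1, 7, 6, 3, 5, 4, 10, 9, 8, 2

Sorted (ascending): 260, 293, 299, 389, 435, 450, 588, 712, 898, 909
No ties — each value takes its position as its rank.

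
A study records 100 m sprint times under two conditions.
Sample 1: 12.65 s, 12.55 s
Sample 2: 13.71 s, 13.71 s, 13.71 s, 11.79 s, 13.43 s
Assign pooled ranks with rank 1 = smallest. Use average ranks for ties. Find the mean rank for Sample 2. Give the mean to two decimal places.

Sorted (ascending): 11.79, 12.55, 12.65, 13.43, 13.71, 13.71, 13.71
The 3 values of 13.71 occupy positions 5–7 → average rank 6.
Sample 2 values → pooled ranks: 13.71→6, 13.71→6, 13.71→6, 11.79→1, 13.43→4
Mean rank = (6 + 6 + 6 + 1 + 4) / 5 = 4.60

4.60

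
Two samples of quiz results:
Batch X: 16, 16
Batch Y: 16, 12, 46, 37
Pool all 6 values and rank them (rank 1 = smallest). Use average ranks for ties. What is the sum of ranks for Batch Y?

15

Sorted (ascending): 12, 16, 16, 16, 37, 46
The 3 values of 16 occupy positions 2–4 → average rank 3.
Batch Y values → pooled ranks: 16→3, 12→1, 46→6, 37→5
Rank sum = 3 + 1 + 6 + 5 = 15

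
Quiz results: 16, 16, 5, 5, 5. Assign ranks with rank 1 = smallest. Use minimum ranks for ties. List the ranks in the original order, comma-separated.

Sorted (ascending): 5, 5, 5, 16, 16
The 3 values of 5 occupy positions 1–3 → each gets rank 1.
The 2 values of 16 occupy positions 4–5 → each gets rank 4.

4, 4, 1, 1, 1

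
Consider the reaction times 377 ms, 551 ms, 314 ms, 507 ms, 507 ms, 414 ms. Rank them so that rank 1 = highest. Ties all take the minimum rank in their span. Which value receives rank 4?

Sorted (descending): 551, 507, 507, 414, 377, 314
The 2 values of 507 occupy positions 2–3 → each gets rank 2.
Rank 4 → value 414.

414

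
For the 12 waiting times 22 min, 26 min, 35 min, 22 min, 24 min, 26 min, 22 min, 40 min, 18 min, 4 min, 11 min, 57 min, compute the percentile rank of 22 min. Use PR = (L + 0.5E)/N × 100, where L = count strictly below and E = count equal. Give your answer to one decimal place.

N = 12.
Strictly below 22: 3. Equal to 22: 3.
PR = (3 + 0.5·3)/12 × 100 = 37.5

37.5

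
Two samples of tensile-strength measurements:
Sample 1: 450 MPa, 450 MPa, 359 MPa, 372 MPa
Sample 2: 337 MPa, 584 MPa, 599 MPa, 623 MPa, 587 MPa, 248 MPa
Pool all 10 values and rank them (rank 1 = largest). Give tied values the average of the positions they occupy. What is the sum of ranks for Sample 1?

Sorted (descending): 623, 599, 587, 584, 450, 450, 372, 359, 337, 248
The 2 values of 450 occupy positions 5–6 → average rank (5+6)/2 = 5.5.
Sample 1 values → pooled ranks: 450→5.5, 450→5.5, 359→8, 372→7
Rank sum = 5.5 + 5.5 + 8 + 7 = 26

26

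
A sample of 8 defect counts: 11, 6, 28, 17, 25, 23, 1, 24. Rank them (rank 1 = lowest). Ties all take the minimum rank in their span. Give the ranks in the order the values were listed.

3, 2, 8, 4, 7, 5, 1, 6

Sorted (ascending): 1, 6, 11, 17, 23, 24, 25, 28
No ties — each value takes its position as its rank.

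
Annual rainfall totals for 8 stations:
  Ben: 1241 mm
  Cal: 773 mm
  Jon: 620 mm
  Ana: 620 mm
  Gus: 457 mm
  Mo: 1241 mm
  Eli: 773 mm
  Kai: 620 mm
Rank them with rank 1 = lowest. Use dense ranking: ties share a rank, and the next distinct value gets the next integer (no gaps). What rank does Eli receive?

Sorted (ascending): 457, 620, 620, 620, 773, 773, 1241, 1241
The 3 values of 620 share dense rank 2.
The 2 values of 773 share dense rank 3.
The 2 values of 1241 share dense rank 4.
Remaining distinct values take the next consecutive integers.
Eli has value 773 mm → rank 3.

3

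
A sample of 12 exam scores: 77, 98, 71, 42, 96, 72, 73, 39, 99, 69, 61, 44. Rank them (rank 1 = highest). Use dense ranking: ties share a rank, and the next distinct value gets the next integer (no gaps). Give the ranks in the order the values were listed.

Sorted (descending): 99, 98, 96, 77, 73, 72, 71, 69, 61, 44, 42, 39
No ties — each value takes its position as its rank.

4, 2, 7, 11, 3, 6, 5, 12, 1, 8, 9, 10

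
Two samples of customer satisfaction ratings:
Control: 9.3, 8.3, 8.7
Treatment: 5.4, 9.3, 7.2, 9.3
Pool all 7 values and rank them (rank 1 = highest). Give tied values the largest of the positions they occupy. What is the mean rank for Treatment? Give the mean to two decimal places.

4.75

Sorted (descending): 9.3, 9.3, 9.3, 8.7, 8.3, 7.2, 5.4
The 3 values of 9.3 occupy positions 1–3 → each gets rank 3.
Treatment values → pooled ranks: 5.4→7, 9.3→3, 7.2→6, 9.3→3
Mean rank = (7 + 3 + 6 + 3) / 4 = 4.75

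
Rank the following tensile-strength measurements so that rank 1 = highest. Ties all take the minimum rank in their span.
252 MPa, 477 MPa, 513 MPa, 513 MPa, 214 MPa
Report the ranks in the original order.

Sorted (descending): 513, 513, 477, 252, 214
The 2 values of 513 occupy positions 1–2 → each gets rank 1.

4, 3, 1, 1, 5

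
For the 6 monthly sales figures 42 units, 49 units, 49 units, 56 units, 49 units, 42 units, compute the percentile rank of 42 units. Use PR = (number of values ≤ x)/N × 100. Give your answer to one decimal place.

33.3

N = 6.
Strictly below 42: 0. Equal to 42: 2.
PR = 2/6 × 100 = 33.3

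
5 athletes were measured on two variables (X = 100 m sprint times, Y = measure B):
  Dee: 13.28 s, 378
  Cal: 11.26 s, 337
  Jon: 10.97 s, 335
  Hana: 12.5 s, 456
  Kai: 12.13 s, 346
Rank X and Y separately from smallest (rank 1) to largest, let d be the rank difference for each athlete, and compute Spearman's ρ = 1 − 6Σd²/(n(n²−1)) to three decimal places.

0.900

Ranks of variable 1: 5, 2, 1, 4, 3
Ranks of variable 2: 4, 2, 1, 5, 3
d = r₁ − r₂: 1, 0, 0, -1, 0
d²: 1, 0, 0, 1, 0; Σd² = 2
ρ = 1 − 6·2/(5·24) = 1 − 12/120 = 0.900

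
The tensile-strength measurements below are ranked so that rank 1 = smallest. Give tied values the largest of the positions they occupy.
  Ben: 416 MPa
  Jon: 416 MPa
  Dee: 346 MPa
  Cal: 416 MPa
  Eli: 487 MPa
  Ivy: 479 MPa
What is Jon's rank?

Sorted (ascending): 346, 416, 416, 416, 479, 487
The 3 values of 416 occupy positions 2–4 → each gets rank 4.
Jon has value 416 MPa → rank 4.

4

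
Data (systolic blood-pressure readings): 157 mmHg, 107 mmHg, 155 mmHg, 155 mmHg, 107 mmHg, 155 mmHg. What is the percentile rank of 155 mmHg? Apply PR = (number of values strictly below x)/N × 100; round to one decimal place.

N = 6.
Strictly below 155: 2. Equal to 155: 3.
PR = 2/6 × 100 = 33.3

33.3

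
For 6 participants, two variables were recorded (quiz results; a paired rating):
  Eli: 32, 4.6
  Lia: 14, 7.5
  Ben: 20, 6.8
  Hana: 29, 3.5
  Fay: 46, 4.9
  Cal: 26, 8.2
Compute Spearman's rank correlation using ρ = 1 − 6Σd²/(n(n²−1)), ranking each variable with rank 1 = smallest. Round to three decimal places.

-0.600

Ranks of variable 1: 5, 1, 2, 4, 6, 3
Ranks of variable 2: 2, 5, 4, 1, 3, 6
d = r₁ − r₂: 3, -4, -2, 3, 3, -3
d²: 9, 16, 4, 9, 9, 9; Σd² = 56
ρ = 1 − 6·56/(6·35) = 1 − 336/210 = -0.600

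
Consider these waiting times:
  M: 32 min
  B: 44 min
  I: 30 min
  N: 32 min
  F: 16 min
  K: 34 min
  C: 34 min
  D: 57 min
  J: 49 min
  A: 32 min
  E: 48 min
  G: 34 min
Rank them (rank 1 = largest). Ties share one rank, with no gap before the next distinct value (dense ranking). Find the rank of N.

6

Sorted (descending): 57, 49, 48, 44, 34, 34, 34, 32, 32, 32, 30, 16
The 3 values of 34 share dense rank 5.
The 3 values of 32 share dense rank 6.
Remaining distinct values take the next consecutive integers.
N has value 32 min → rank 6.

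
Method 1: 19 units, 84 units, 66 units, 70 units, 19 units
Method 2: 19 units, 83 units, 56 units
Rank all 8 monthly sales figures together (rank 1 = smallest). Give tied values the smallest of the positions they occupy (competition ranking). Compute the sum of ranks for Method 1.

21

Sorted (ascending): 19, 19, 19, 56, 66, 70, 83, 84
The 3 values of 19 occupy positions 1–3 → each gets rank 1.
Method 1 values → pooled ranks: 19→1, 84→8, 66→5, 70→6, 19→1
Rank sum = 1 + 8 + 5 + 6 + 1 = 21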